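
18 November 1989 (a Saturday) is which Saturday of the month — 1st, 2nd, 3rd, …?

3rd

Day 18 falls in week ⌈18/7⌉ of the month.
Days 1–7 hold the 1st Saturday, 8–14 the 2nd, 15–21 the 3rd, 22–28 the 4th, 29–31 the 5th.
18 is in the range for the 3rd.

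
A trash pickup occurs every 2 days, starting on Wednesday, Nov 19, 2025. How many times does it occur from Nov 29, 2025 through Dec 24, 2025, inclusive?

13

Occurrences land 2·i days after Nov 19, 2025 for i = 0, 1, 2, …
Nov 29, 2025 is 10 days after the start; 10 ÷ 2 = 5 remainder 0. First occurrence in the window: #6 on Nov 29, 2025 (5×2 = 10 days in).
Dec 24, 2025 is 35 days after the start; 35 ÷ 2 = 17 remainder 1. Last occurrence in the window: #18 on Dec 23, 2025.
Occurrences #6 through #18: 13 in total.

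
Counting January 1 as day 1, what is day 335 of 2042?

January has 31 days (335 − 31 = 304 remain).
February has 28 days (304 − 28 = 276 remain).
March has 31 days (276 − 31 = 245 remain).
April has 30 days (245 − 30 = 215 remain).
May has 31 days (215 − 31 = 184 remain).
June has 30 days (184 − 30 = 154 remain).
July has 31 days (154 − 31 = 123 remain).
August has 31 days (123 − 31 = 92 remain).
September has 30 days (92 − 30 = 62 remain).
October has 31 days (62 − 31 = 31 remain).
November has 30 days (31 − 30 = 1 remain).
1 into December → December 1.

December 1, 2042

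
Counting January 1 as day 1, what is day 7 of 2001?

7 into January → January 7.

7 January 2001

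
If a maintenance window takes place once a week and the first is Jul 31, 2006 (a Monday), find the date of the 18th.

Nov 27, 2006

The 18th occurrence is 17 intervals after the first: 17 × 7 = 119 days after Jul 31, 2006.
Jul has 31 days — 0 days to the end of Jul leaves 119.
Aug has 31 days (88 left).
Sep has 30 days (58 left).
Oct has 31 days (27 left).
27 days into Nov → Nov 27, 2006.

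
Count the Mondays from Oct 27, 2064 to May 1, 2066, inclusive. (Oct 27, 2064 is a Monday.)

79

Oct 27, 2064 is a Monday; the first Monday on or after it is Oct 27, 2064.
From Oct 27, 2064 to May 1, 2066: 65 + 365 + 121 = 551 days (rest of 2064, 2065, to May 1, 2066 in 2066).
551 ÷ 7 = 78 full weeks with remainder 5, so 78 more Mondays after the first → 79.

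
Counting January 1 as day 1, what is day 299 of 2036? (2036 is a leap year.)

October 25, 2036

January has 31 days (299 − 31 = 268 remain).
February has 29 days (268 − 29 = 239 remain).
March has 31 days (239 − 31 = 208 remain).
April has 30 days (208 − 30 = 178 remain).
May has 31 days (178 − 31 = 147 remain).
June has 30 days (147 − 30 = 117 remain).
July has 31 days (117 − 31 = 86 remain).
August has 31 days (86 − 31 = 55 remain).
September has 30 days (55 − 30 = 25 remain).
25 into October → October 25.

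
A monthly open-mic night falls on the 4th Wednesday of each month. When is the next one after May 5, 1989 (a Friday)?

May 1989 starts on a Monday; its first Wednesday is the 3rd, so the 4th Wednesday is the 24th — May 24, 1989.
May 24, 1989 is after May 5, 1989, so that is the next one.

May 24, 1989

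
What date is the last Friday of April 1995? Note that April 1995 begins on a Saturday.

1995-04-28

April 1995 begins on a Saturday, so the first Friday is April 7 (6 days later).
April 1995 has 30 days. Adding weeks: 7, 14, 21, 28 — the last one ≤ 30 is the 28th.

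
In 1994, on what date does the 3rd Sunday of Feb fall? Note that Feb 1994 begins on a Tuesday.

Feb 20, 1994

Feb 1994 begins on a Tuesday, so the first Sunday is Feb 6 (5 days later).
The 3rd Sunday is 2 weeks later: 6 + 14 = 20.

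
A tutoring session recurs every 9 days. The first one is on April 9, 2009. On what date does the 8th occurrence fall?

June 11, 2009

The 8th occurrence is 7 intervals after the first: 7 × 9 = 63 days after April 9, 2009.
April has 30 days — 21 days to the end of April leaves 42.
May has 31 days (11 left).
11 days into June → June 11, 2009.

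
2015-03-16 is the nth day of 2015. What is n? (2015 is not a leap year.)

75

Days in months before March: 31 + 28 = 59.
Plus 16 days into March → day 75.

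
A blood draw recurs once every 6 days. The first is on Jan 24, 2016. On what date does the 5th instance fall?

The 5th occurrence is 4 intervals after the first: 4 × 6 = 24 days after Jan 24, 2016.
Jan has 31 days — 7 days to the end of Jan leaves 17.
17 days into Feb → Feb 17, 2016.

Feb 17, 2016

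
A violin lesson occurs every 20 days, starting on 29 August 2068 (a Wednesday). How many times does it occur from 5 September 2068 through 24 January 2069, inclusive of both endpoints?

Occurrences land 20·i days after 29 August 2068 for i = 0, 1, 2, …
5 September 2068 is 7 days after the start; 7 ÷ 20 = 0 remainder 7; since the remainder is 7, round up to i = 1. First occurrence in the window: #2 on 18 September 2068 (1×20 = 20 days in).
24 January 2069 is 148 days after the start; 148 ÷ 20 = 7 remainder 8. Last occurrence in the window: #8 on 16 January 2069.
Occurrences #2 through #8: 7 in total.

7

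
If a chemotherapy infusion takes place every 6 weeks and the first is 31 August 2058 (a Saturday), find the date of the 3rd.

The 3rd occurrence is 2 intervals after the first: 2 × 42 = 84 days after 31 August 2058.
August has 31 days — 0 days to the end of August leaves 84.
September has 30 days (54 left).
October has 31 days (23 left).
23 days into November → 23 November 2058.

23 November 2058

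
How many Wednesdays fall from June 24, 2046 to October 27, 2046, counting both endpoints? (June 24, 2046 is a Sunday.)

18

June 24, 2046 is a Sunday; the first Wednesday on or after it is June 27, 2046 (3 days later).
From June 27, 2046 to October 27, 2046: 3 + 31 + 31 + 30 + 27 = 122 days (rest of June, July, August, September, October).
122 ÷ 7 = 17 full weeks with remainder 3, so 17 more Wednesdays after the first → 18.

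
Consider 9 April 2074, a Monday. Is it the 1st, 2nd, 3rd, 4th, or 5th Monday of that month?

Day 9 falls in week ⌈9/7⌉ of the month.
Days 1–7 hold the 1st Monday, 8–14 the 2nd, 15–21 the 3rd, 22–28 the 4th, 29–31 the 5th.
9 is in the range for the 2nd.

2nd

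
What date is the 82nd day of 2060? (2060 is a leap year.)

January has 31 days (82 − 31 = 51 remain).
February has 29 days (51 − 29 = 22 remain).
22 into March → March 22.

2060-03-22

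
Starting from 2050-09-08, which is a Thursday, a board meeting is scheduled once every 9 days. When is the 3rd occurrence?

2050-09-26

The 3rd occurrence is 2 intervals after the first: 2 × 9 = 18 days after 2050-09-08.
18 days later is 2050-09-26.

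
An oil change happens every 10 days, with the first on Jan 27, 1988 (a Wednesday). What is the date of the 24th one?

The 24th occurrence is 23 intervals after the first: 23 × 10 = 230 days after Jan 27, 1988.
Jan has 31 days — 4 days to the end of Jan leaves 226.
Feb has 29 days (197 left).
Mar has 31 days (166 left).
Apr has 30 days (136 left).
May has 31 days (105 left).
Jun has 30 days (75 left).
Jul has 31 days (44 left).
Aug has 31 days (13 left).
13 days into Sep → Sep 13, 1988.

Sep 13, 1988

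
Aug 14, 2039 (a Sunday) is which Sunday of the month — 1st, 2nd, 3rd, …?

Day 14 falls in week ⌈14/7⌉ of the month.
Days 1–7 hold the 1st Sunday, 8–14 the 2nd, 15–21 the 3rd, 22–28 the 4th, 29–31 the 5th.
14 is in the range for the 2nd.

2nd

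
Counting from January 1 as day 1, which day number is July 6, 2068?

188

Days in months before July: 31 + 29 + 31 + 30 + 31 + 30 = 182.
Plus 6 days into July → day 188.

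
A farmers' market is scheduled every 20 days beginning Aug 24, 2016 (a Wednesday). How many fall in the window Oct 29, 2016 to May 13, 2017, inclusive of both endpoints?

Occurrences land 20·i days after Aug 24, 2016 for i = 0, 1, 2, …
Oct 29, 2016 is 66 days after the start; 66 ÷ 20 = 3 remainder 6; since the remainder is 6, round up to i = 4. First occurrence in the window: #5 on Nov 12, 2016 (4×20 = 80 days in).
May 13, 2017 is 262 days after the start; 262 ÷ 20 = 13 remainder 2. Last occurrence in the window: #14 on May 11, 2017.
Occurrences #5 through #14: 10 in total.

10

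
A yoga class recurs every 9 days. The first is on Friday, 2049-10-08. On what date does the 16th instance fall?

The 16th occurrence is 15 intervals after the first: 15 × 9 = 135 days after 2049-10-08.
October has 31 days — 23 days to the end of October leaves 112.
November has 30 days (82 left).
December has 31 days (51 left).
January has 31 days (20 left).
20 days into February → 2050-02-20.

2050-02-20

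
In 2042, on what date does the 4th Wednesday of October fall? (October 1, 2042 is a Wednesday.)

October 2042 begins on a Wednesday, so the first Wednesday is October 1.
The 4th Wednesday is 3 weeks later: 1 + 21 = 22.

2042-10-22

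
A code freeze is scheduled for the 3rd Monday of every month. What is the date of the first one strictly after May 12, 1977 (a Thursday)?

May 16, 1977

May 1977 starts on a Sunday; its first Monday is the 2nd, so the 3rd Monday is the 16th — May 16, 1977.
May 16, 1977 is after May 12, 1977, so that is the next one.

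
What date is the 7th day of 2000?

Jan 7, 2000

7 into Jan → Jan 7.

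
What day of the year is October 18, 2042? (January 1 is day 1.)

Days in months before October: 31 + 28 + 31 + 30 + 31 + 30 + 31 + 31 + 30 = 273.
Plus 18 days into October → day 291.

291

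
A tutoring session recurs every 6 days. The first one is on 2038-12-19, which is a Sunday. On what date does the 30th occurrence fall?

2039-06-11

The 30th occurrence is 29 intervals after the first: 29 × 6 = 174 days after 2038-12-19.
December has 31 days — 12 days to the end of December leaves 162.
January has 31 days (131 left).
February has 28 days (103 left).
March has 31 days (72 left).
April has 30 days (42 left).
May has 31 days (11 left).
11 days into June → 2039-06-11.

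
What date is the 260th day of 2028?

16 September 2028

January has 31 days (260 − 31 = 229 remain).
February has 29 days (229 − 29 = 200 remain).
March has 31 days (200 − 31 = 169 remain).
April has 30 days (169 − 30 = 139 remain).
May has 31 days (139 − 31 = 108 remain).
June has 30 days (108 − 30 = 78 remain).
July has 31 days (78 − 31 = 47 remain).
August has 31 days (47 − 31 = 16 remain).
16 into September → September 16.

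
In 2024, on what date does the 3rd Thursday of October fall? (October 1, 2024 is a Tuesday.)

2024-10-17

October 2024 begins on a Tuesday, so the first Thursday is October 3 (2 days later).
The 3rd Thursday is 2 weeks later: 3 + 14 = 17.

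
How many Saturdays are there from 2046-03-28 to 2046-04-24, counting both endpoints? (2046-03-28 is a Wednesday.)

2046-03-28 is a Wednesday; the first Saturday on or after it is 2046-03-31 (3 days later).
From 2046-03-31 to 2046-04-24: 0 + 24 = 24 days (rest of March, April).
24 ÷ 7 = 3 full weeks with remainder 3, so 3 more Saturdays after the first → 4.

4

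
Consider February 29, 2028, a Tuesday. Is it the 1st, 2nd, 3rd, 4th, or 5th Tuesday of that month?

5th

Day 29 falls in week ⌈29/7⌉ of the month.
Days 1–7 hold the 1st Tuesday, 8–14 the 2nd, 15–21 the 3rd, 22–28 the 4th, 29–31 the 5th.
29 is in the range for the 5th.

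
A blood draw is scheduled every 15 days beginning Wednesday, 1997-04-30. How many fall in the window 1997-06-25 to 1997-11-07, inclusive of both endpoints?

9

Occurrences land 15·i days after 1997-04-30 for i = 0, 1, 2, …
1997-06-25 is 56 days after the start; 56 ÷ 15 = 3 remainder 11; since the remainder is 11, round up to i = 4. First occurrence in the window: #5 on 1997-06-29 (4×15 = 60 days in).
1997-11-07 is 191 days after the start; 191 ÷ 15 = 12 remainder 11. Last occurrence in the window: #13 on 1997-10-27.
Occurrences #5 through #13: 9 in total.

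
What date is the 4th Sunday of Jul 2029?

Jul 2029 begins on a Sunday, so the first Sunday is Jul 1.
The 4th Sunday is 3 weeks later: 1 + 21 = 22.

Jul 22, 2029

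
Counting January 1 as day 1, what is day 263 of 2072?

January has 31 days (263 − 31 = 232 remain).
February has 29 days (232 − 29 = 203 remain).
March has 31 days (203 − 31 = 172 remain).
April has 30 days (172 − 30 = 142 remain).
May has 31 days (142 − 31 = 111 remain).
June has 30 days (111 − 30 = 81 remain).
July has 31 days (81 − 31 = 50 remain).
August has 31 days (50 − 31 = 19 remain).
19 into September → September 19.

2072-09-19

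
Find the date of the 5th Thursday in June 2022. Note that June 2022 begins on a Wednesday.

2022-06-30

June 2022 begins on a Wednesday, so the first Thursday is June 2 (1 day later).
The 5th Thursday is 4 weeks later: 2 + 28 = 30.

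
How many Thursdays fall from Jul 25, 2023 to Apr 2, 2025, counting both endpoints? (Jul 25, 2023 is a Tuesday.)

Jul 25, 2023 is a Tuesday; the first Thursday on or after it is Jul 27, 2023 (2 days later).
From Jul 27, 2023 to Apr 2, 2025: 157 + 366 + 92 = 615 days (rest of 2023, 2024, to Apr 2, 2025 in 2025).
615 ÷ 7 = 87 full weeks with remainder 6, so 87 more Thursdays after the first → 88.

88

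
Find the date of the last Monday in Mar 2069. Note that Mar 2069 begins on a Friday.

Mar 25, 2069

Mar 2069 begins on a Friday, so the first Monday is Mar 4 (3 days later).
Mar 2069 has 31 days. Adding weeks: 4, 11, 18, 25 — the last one ≤ 31 is the 25th.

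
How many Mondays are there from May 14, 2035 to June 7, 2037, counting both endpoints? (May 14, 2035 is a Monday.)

108

May 14, 2035 is a Monday; the first Monday on or after it is May 14, 2035.
From May 14, 2035 to June 7, 2037: 231 + 366 + 158 = 755 days (rest of 2035, 2036, to June 7, 2037 in 2037).
755 ÷ 7 = 107 full weeks with remainder 6, so 107 more Mondays after the first → 108.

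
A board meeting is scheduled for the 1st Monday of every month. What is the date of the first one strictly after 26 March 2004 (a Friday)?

5 April 2004

March 2004 starts on a Monday, so its 1st Monday is 1 March 2004.
That is not after 26 March 2004, so look at April 2004.
April 2004 starts on a Thursday, so its 1st Monday is 5 April 2004 (4 days in).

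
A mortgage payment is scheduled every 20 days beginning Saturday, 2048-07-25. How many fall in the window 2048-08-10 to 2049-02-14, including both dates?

Occurrences land 20·i days after 2048-07-25 for i = 0, 1, 2, …
2048-08-10 is 16 days after the start; 16 ÷ 20 = 0 remainder 16; since the remainder is 16, round up to i = 1. First occurrence in the window: #2 on 2048-08-14 (1×20 = 20 days in).
2049-02-14 is 204 days after the start; 204 ÷ 20 = 10 remainder 4. Last occurrence in the window: #11 on 2049-02-10.
Occurrences #2 through #11: 10 in total.

10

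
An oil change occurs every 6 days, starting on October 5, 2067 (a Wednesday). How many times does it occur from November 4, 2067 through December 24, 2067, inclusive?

Occurrences land 6·i days after October 5, 2067 for i = 0, 1, 2, …
November 4, 2067 is 30 days after the start; 30 ÷ 6 = 5 remainder 0. First occurrence in the window: #6 on November 4, 2067 (5×6 = 30 days in).
December 24, 2067 is 80 days after the start; 80 ÷ 6 = 13 remainder 2. Last occurrence in the window: #14 on December 22, 2067.
Occurrences #6 through #14: 9 in total.

9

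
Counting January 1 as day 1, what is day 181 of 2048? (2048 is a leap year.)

January has 31 days (181 − 31 = 150 remain).
February has 29 days (150 − 29 = 121 remain).
March has 31 days (121 − 31 = 90 remain).
April has 30 days (90 − 30 = 60 remain).
May has 31 days (60 − 31 = 29 remain).
29 into June → June 29.

29 June 2048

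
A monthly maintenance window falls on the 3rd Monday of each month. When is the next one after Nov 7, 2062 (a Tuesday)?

Nov 2062 starts on a Wednesday; its first Monday is the 6th, so the 3rd Monday is the 20th — Nov 20, 2062.
Nov 20, 2062 is after Nov 7, 2062, so that is the next one.

Nov 20, 2062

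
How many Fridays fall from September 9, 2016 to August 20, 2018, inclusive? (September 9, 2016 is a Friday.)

September 9, 2016 is a Friday; the first Friday on or after it is September 9, 2016.
From September 9, 2016 to August 20, 2018: 113 + 365 + 232 = 710 days (rest of 2016, 2017, to August 20, 2018 in 2018).
710 ÷ 7 = 101 full weeks with remainder 3, so 101 more Fridays after the first → 102.

102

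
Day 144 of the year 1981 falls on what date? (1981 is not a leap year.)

24 May 1981

January has 31 days (144 − 31 = 113 remain).
February has 28 days (113 − 28 = 85 remain).
March has 31 days (85 − 31 = 54 remain).
April has 30 days (54 − 30 = 24 remain).
24 into May → May 24.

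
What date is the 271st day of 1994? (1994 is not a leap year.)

January has 31 days (271 − 31 = 240 remain).
February has 28 days (240 − 28 = 212 remain).
March has 31 days (212 − 31 = 181 remain).
April has 30 days (181 − 30 = 151 remain).
May has 31 days (151 − 31 = 120 remain).
June has 30 days (120 − 30 = 90 remain).
July has 31 days (90 − 31 = 59 remain).
August has 31 days (59 − 31 = 28 remain).
28 into September → September 28.

1994-09-28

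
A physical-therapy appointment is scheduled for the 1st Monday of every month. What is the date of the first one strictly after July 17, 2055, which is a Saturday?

July 2055 starts on a Thursday, so its 1st Monday is July 5, 2055 (4 days in).
That is not after July 17, 2055, so look at August 2055.
August 2055 starts on a Sunday, so its 1st Monday is August 2, 2055 (1 day in).

August 2, 2055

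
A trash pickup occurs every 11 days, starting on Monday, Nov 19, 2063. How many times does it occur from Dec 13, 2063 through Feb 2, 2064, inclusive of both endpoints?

4

Occurrences land 11·i days after Nov 19, 2063 for i = 0, 1, 2, …
Dec 13, 2063 is 24 days after the start; 24 ÷ 11 = 2 remainder 2; since the remainder is 2, round up to i = 3. First occurrence in the window: #4 on Dec 22, 2063 (3×11 = 33 days in).
Feb 2, 2064 is 75 days after the start; 75 ÷ 11 = 6 remainder 9. Last occurrence in the window: #7 on Jan 24, 2064.
Occurrences #4 through #7: 4 in total.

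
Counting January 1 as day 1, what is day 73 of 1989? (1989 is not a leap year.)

Mar 14, 1989

Jan has 31 days (73 − 31 = 42 remain).
Feb has 28 days (42 − 28 = 14 remain).
14 into Mar → Mar 14.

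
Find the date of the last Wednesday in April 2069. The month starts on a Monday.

April 2069 begins on a Monday, so the first Wednesday is April 3 (2 days later).
April 2069 has 30 days. Adding weeks: 3, 10, 17, 24 — the last one ≤ 30 is the 24th.

April 24, 2069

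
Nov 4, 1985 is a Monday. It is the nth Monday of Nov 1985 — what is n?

1st

Day 4 falls in week ⌈4/7⌉ of the month.
Days 1–7 hold the 1st Monday, 8–14 the 2nd, 15–21 the 3rd, 22–28 the 4th, 29–31 the 5th.
4 is in the range for the 1st.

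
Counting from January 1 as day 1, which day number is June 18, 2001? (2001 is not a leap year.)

169

Days in months before June: 31 + 28 + 31 + 30 + 31 = 151.
Plus 18 days into June → day 169.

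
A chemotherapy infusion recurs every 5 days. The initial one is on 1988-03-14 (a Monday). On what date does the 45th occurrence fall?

The 45th occurrence is 44 intervals after the first: 44 × 5 = 220 days after 1988-03-14.
March has 31 days — 17 days to the end of March leaves 203.
April has 30 days (173 left).
May has 31 days (142 left).
June has 30 days (112 left).
July has 31 days (81 left).
August has 31 days (50 left).
September has 30 days (20 left).
20 days into October → 1988-10-20.

1988-10-20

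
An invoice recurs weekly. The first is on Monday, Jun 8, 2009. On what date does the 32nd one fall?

The 32nd occurrence is 31 intervals after the first: 31 × 7 = 217 days after Jun 8, 2009.
Jun has 30 days — 22 days to the end of Jun leaves 195.
Jul has 31 days (164 left).
Aug has 31 days (133 left).
Sep has 30 days (103 left).
Oct has 31 days (72 left).
Nov has 30 days (42 left).
Dec has 31 days (11 left).
11 days into Jan → Jan 11, 2010.

Jan 11, 2010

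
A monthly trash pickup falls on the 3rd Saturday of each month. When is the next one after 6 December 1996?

December 1996 starts on a Sunday; its first Saturday is the 7th, so the 3rd Saturday is the 21st — 21 December 1996.
21 December 1996 is after 6 December 1996, so that is the next one.

21 December 1996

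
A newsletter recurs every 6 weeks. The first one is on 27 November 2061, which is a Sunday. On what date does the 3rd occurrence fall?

The 3rd occurrence is 2 intervals after the first: 2 × 42 = 84 days after 27 November 2061.
November has 30 days — 3 days to the end of November leaves 81.
December has 31 days (50 left).
January has 31 days (19 left).
19 days into February → 19 February 2062.

19 February 2062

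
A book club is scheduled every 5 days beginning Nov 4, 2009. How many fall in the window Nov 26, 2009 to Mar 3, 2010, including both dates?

19

Occurrences land 5·i days after Nov 4, 2009 for i = 0, 1, 2, …
Nov 26, 2009 is 22 days after the start; 22 ÷ 5 = 4 remainder 2; since the remainder is 2, round up to i = 5. First occurrence in the window: #6 on Nov 29, 2009 (5×5 = 25 days in).
Mar 3, 2010 is 119 days after the start; 119 ÷ 5 = 23 remainder 4. Last occurrence in the window: #24 on Feb 27, 2010.
Occurrences #6 through #24: 19 in total.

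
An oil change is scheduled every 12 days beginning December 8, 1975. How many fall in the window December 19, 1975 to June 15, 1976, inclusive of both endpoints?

Occurrences land 12·i days after December 8, 1975 for i = 0, 1, 2, …
December 19, 1975 is 11 days after the start; 11 ÷ 12 = 0 remainder 11; since the remainder is 11, round up to i = 1. First occurrence in the window: #2 on December 20, 1975 (1×12 = 12 days in).
June 15, 1976 is 190 days after the start; 190 ÷ 12 = 15 remainder 10. Last occurrence in the window: #16 on June 5, 1976.
Occurrences #2 through #16: 15 in total.

15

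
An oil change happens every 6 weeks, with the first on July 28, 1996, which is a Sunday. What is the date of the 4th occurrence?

December 1, 1996

The 4th occurrence is 3 intervals after the first: 3 × 42 = 126 days after July 28, 1996.
July has 31 days — 3 days to the end of July leaves 123.
August has 31 days (92 left).
September has 30 days (62 left).
October has 31 days (31 left).
November has 30 days (1 left).
1 day into December → December 1, 1996.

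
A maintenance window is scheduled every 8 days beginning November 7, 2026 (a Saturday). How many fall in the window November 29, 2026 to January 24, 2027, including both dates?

Occurrences land 8·i days after November 7, 2026 for i = 0, 1, 2, …
November 29, 2026 is 22 days after the start; 22 ÷ 8 = 2 remainder 6; since the remainder is 6, round up to i = 3. First occurrence in the window: #4 on December 1, 2026 (3×8 = 24 days in).
January 24, 2027 is 78 days after the start; 78 ÷ 8 = 9 remainder 6. Last occurrence in the window: #10 on January 18, 2027.
Occurrences #4 through #10: 7 in total.

7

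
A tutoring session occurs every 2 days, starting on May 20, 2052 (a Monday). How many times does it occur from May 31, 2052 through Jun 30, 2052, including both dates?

Occurrences land 2·i days after May 20, 2052 for i = 0, 1, 2, …
May 31, 2052 is 11 days after the start; 11 ÷ 2 = 5 remainder 1; since the remainder is 1, round up to i = 6. First occurrence in the window: #7 on Jun 1, 2052 (6×2 = 12 days in).
Jun 30, 2052 is 41 days after the start; 41 ÷ 2 = 20 remainder 1. Last occurrence in the window: #21 on Jun 29, 2052.
Occurrences #7 through #21: 15 in total.

15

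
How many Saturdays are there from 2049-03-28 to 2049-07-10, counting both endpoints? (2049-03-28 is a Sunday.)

15

2049-03-28 is a Sunday; the first Saturday on or after it is 2049-04-03 (6 days later).
From 2049-04-03 to 2049-07-10: 27 + 31 + 30 + 10 = 98 days (rest of April, May, June, July).
98 ÷ 7 = 14 full weeks with remainder 0, so 14 more Saturdays after the first → 15.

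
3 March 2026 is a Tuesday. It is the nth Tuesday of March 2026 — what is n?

Day 3 falls in week ⌈3/7⌉ of the month.
Days 1–7 hold the 1st Tuesday, 8–14 the 2nd, 15–21 the 3rd, 22–28 the 4th, 29–31 the 5th.
3 is in the range for the 1st.

1st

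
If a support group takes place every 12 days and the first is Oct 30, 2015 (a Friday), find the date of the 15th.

The 15th occurrence is 14 intervals after the first: 14 × 12 = 168 days after Oct 30, 2015.
Oct has 31 days — 1 day to the end of Oct leaves 167.
Nov has 30 days (137 left).
Dec has 31 days (106 left).
Jan has 31 days (75 left).
Feb has 29 days (46 left).
Mar has 31 days (15 left).
15 days into Apr → Apr 15, 2016.

Apr 15, 2016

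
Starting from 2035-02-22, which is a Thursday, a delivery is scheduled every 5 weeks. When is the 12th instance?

The 12th occurrence is 11 intervals after the first: 11 × 35 = 385 days after 2035-02-22.
February has 28 days — 6 days to the end of February leaves 379.
March has 31 days (348 left).
April has 30 days (318 left).
May has 31 days (287 left).
June has 30 days (257 left).
July has 31 days (226 left).
August has 31 days (195 left).
September has 30 days (165 left).
October has 31 days (134 left).
November has 30 days (104 left).
December has 31 days (73 left).
January has 31 days (42 left).
February has 29 days (13 left).
13 days into March → 2036-03-13.

2036-03-13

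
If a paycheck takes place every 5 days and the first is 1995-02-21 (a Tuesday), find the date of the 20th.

1995-05-27

The 20th occurrence is 19 intervals after the first: 19 × 5 = 95 days after 1995-02-21.
February has 28 days — 7 days to the end of February leaves 88.
March has 31 days (57 left).
April has 30 days (27 left).
27 days into May → 1995-05-27.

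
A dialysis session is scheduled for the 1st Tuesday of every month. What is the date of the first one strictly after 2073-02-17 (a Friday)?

February 2073 starts on a Wednesday, so its 1st Tuesday is 2073-02-07 (6 days in).
That is not after 2073-02-17, so look at March 2073.
March 2073 starts on a Wednesday, so its 1st Tuesday is 2073-03-07 (6 days in).

2073-03-07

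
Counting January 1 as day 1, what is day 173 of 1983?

January has 31 days (173 − 31 = 142 remain).
February has 28 days (142 − 28 = 114 remain).
March has 31 days (114 − 31 = 83 remain).
April has 30 days (83 − 30 = 53 remain).
May has 31 days (53 − 31 = 22 remain).
22 into June → June 22.

22 June 1983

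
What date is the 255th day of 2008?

January has 31 days (255 − 31 = 224 remain).
February has 29 days (224 − 29 = 195 remain).
March has 31 days (195 − 31 = 164 remain).
April has 30 days (164 − 30 = 134 remain).
May has 31 days (134 − 31 = 103 remain).
June has 30 days (103 − 30 = 73 remain).
July has 31 days (73 − 31 = 42 remain).
August has 31 days (42 − 31 = 11 remain).
11 into September → September 11.

September 11, 2008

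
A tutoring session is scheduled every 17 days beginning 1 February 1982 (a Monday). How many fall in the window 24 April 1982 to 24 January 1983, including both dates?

17

Occurrences land 17·i days after 1 February 1982 for i = 0, 1, 2, …
24 April 1982 is 82 days after the start; 82 ÷ 17 = 4 remainder 14; since the remainder is 14, round up to i = 5. First occurrence in the window: #6 on 27 April 1982 (5×17 = 85 days in).
24 January 1983 is 357 days after the start; 357 ÷ 17 = 21 remainder 0. Last occurrence in the window: #22 on 24 January 1983.
Occurrences #6 through #22: 17 in total.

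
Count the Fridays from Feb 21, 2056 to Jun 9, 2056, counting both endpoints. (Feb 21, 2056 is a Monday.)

Feb 21, 2056 is a Monday; the first Friday on or after it is Feb 25, 2056 (4 days later).
From Feb 25, 2056 to Jun 9, 2056: 4 + 31 + 30 + 31 + 9 = 105 days (rest of Feb, Mar, Apr, May, Jun).
105 ÷ 7 = 15 full weeks with remainder 0, so 15 more Fridays after the first → 16.

16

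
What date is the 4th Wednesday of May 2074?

May 2074 begins on a Tuesday, so the first Wednesday is May 2 (1 day later).
The 4th Wednesday is 3 weeks later: 2 + 21 = 23.

2074-05-23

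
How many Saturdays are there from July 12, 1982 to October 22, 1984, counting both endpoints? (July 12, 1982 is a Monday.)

119

July 12, 1982 is a Monday; the first Saturday on or after it is July 17, 1982 (5 days later).
From July 17, 1982 to October 22, 1984: 167 + 365 + 296 = 828 days (rest of 1982, 1983, to October 22, 1984 in 1984).
828 ÷ 7 = 118 full weeks with remainder 2, so 118 more Saturdays after the first → 119.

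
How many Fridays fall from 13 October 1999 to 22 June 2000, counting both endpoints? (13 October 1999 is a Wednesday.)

36

13 October 1999 is a Wednesday; the first Friday on or after it is 15 October 1999 (2 days later).
From 15 October 1999 to 22 June 2000: 16 + 30 + 31 + 31 + 29 + 31 + 30 + 31 + 22 = 251 days (rest of October, November, December, January, February, March, April, May, June).
251 ÷ 7 = 35 full weeks with remainder 6, so 35 more Fridays after the first → 36.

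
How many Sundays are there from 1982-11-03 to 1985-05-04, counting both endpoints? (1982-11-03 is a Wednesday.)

130

1982-11-03 is a Wednesday; the first Sunday on or after it is 1982-11-07 (4 days later).
From 1982-11-07 to 1985-05-04: 54 + 365 + 366 + 124 = 909 days (rest of 1982, 1983, 1984, to 1985-05-04 in 1985).
909 ÷ 7 = 129 full weeks with remainder 6, so 129 more Sundays after the first → 130.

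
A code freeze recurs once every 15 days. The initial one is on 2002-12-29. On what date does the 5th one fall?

The 5th occurrence is 4 intervals after the first: 4 × 15 = 60 days after 2002-12-29.
December has 31 days — 2 days to the end of December leaves 58.
January has 31 days (27 left).
27 days into February → 2003-02-27.

2003-02-27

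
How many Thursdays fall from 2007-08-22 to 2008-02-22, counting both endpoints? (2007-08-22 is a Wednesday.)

2007-08-22 is a Wednesday; the first Thursday on or after it is 2007-08-23 (1 day later).
From 2007-08-23 to 2008-02-22: 8 + 30 + 31 + 30 + 31 + 31 + 22 = 183 days (rest of August, September, October, November, December, January, February).
183 ÷ 7 = 26 full weeks with remainder 1, so 26 more Thursdays after the first → 27.

27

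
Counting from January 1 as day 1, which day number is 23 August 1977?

235

Days in months before August: 31 + 28 + 31 + 30 + 31 + 30 + 31 = 212.
Plus 23 days into August → day 235.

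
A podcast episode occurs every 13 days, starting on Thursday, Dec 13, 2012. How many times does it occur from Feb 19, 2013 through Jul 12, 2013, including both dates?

11

Occurrences land 13·i days after Dec 13, 2012 for i = 0, 1, 2, …
Feb 19, 2013 is 68 days after the start; 68 ÷ 13 = 5 remainder 3; since the remainder is 3, round up to i = 6. First occurrence in the window: #7 on Mar 1, 2013 (6×13 = 78 days in).
Jul 12, 2013 is 211 days after the start; 211 ÷ 13 = 16 remainder 3. Last occurrence in the window: #17 on Jul 9, 2013.
Occurrences #7 through #17: 11 in total.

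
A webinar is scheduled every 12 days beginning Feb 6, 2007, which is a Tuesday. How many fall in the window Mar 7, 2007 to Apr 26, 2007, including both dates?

Occurrences land 12·i days after Feb 6, 2007 for i = 0, 1, 2, …
Mar 7, 2007 is 29 days after the start; 29 ÷ 12 = 2 remainder 5; since the remainder is 5, round up to i = 3. First occurrence in the window: #4 on Mar 14, 2007 (3×12 = 36 days in).
Apr 26, 2007 is 79 days after the start; 79 ÷ 12 = 6 remainder 7. Last occurrence in the window: #7 on Apr 19, 2007.
Occurrences #4 through #7: 4 in total.

4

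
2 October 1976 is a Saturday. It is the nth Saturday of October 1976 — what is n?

1st

Day 2 falls in week ⌈2/7⌉ of the month.
Days 1–7 hold the 1st Saturday, 8–14 the 2nd, 15–21 the 3rd, 22–28 the 4th, 29–31 the 5th.
2 is in the range for the 1st.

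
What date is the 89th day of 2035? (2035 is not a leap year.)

30 March 2035

January has 31 days (89 − 31 = 58 remain).
February has 28 days (58 − 28 = 30 remain).
30 into March → March 30.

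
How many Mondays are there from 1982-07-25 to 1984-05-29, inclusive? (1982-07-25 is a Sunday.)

97

1982-07-25 is a Sunday; the first Monday on or after it is 1982-07-26 (1 day later).
From 1982-07-26 to 1984-05-29: 158 + 365 + 150 = 673 days (rest of 1982, 1983, to 1984-05-29 in 1984).
673 ÷ 7 = 96 full weeks with remainder 1, so 96 more Mondays after the first → 97.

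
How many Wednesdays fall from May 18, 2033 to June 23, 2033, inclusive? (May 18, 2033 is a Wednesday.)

May 18, 2033 is a Wednesday; the first Wednesday on or after it is May 18, 2033.
From May 18, 2033 to June 23, 2033: 13 + 23 = 36 days (rest of May, June).
36 ÷ 7 = 5 full weeks with remainder 1, so 5 more Wednesdays after the first → 6.

6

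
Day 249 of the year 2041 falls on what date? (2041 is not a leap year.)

Sep 6, 2041

Jan has 31 days (249 − 31 = 218 remain).
Feb has 28 days (218 − 28 = 190 remain).
Mar has 31 days (190 − 31 = 159 remain).
Apr has 30 days (159 − 30 = 129 remain).
May has 31 days (129 − 31 = 98 remain).
Jun has 30 days (98 − 30 = 68 remain).
Jul has 31 days (68 − 31 = 37 remain).
Aug has 31 days (37 − 31 = 6 remain).
6 into Sep → Sep 6.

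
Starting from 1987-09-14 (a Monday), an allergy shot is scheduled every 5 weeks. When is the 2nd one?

1987-10-19

The 2nd occurrence is 1 interval after the first: 1 × 35 = 35 days after 1987-09-14.
September has 30 days — 16 days to the end of September leaves 19.
19 days into October → 1987-10-19.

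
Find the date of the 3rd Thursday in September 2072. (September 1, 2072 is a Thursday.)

September 2072 begins on a Thursday, so the first Thursday is September 1.
The 3rd Thursday is 2 weeks later: 1 + 14 = 15.

15 September 2072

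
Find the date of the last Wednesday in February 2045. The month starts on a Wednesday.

22 February 2045

February 2045 begins on a Wednesday, so the first Wednesday is February 1.
February 2045 has 28 days. Adding weeks: 1, 8, 15, 22 — the last one ≤ 28 is the 22nd.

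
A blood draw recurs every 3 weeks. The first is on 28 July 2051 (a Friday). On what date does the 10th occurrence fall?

2 February 2052

The 10th occurrence is 9 intervals after the first: 9 × 21 = 189 days after 28 July 2051.
July has 31 days — 3 days to the end of July leaves 186.
August has 31 days (155 left).
September has 30 days (125 left).
October has 31 days (94 left).
November has 30 days (64 left).
December has 31 days (33 left).
January has 31 days (2 left).
2 days into February → 2 February 2052.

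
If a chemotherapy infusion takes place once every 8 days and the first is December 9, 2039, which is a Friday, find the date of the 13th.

The 13th occurrence is 12 intervals after the first: 12 × 8 = 96 days after December 9, 2039.
December has 31 days — 22 days to the end of December leaves 74.
January has 31 days (43 left).
February has 29 days (14 left).
14 days into March → March 14, 2040.

March 14, 2040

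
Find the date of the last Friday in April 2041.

April 26, 2041

April 2041 begins on a Monday, so the first Friday is April 5 (4 days later).
April 2041 has 30 days. Adding weeks: 5, 12, 19, 26 — the last one ≤ 30 is the 26th.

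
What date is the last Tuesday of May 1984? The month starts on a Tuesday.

May 29, 1984

May 1984 begins on a Tuesday, so the first Tuesday is May 1.
May 1984 has 31 days. Adding weeks: 1, 8, 15, 22, 29 — the last one ≤ 31 is the 29th.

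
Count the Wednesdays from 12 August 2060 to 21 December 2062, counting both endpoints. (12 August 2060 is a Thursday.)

12 August 2060 is a Thursday; the first Wednesday on or after it is 18 August 2060 (6 days later).
From 18 August 2060 to 21 December 2062: 135 + 365 + 355 = 855 days (rest of 2060, 2061, to 21 December 2062 in 2062).
855 ÷ 7 = 122 full weeks with remainder 1, so 122 more Wednesdays after the first → 123.

123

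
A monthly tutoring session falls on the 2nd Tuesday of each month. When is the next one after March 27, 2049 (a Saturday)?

March 2049 starts on a Monday; its first Tuesday is the 2nd, so the 2nd Tuesday is the 9th — March 9, 2049.
That is not after March 27, 2049, so look at April 2049.
April 2049 starts on a Thursday; its first Tuesday is the 6th, so the 2nd Tuesday is the 13th — April 13, 2049.

April 13, 2049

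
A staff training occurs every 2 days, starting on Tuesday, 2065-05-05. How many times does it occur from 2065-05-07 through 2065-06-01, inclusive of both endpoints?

13

Occurrences land 2·i days after 2065-05-05 for i = 0, 1, 2, …
2065-05-07 is 2 days after the start; 2 ÷ 2 = 1 remainder 0. First occurrence in the window: #2 on 2065-05-07 (1×2 = 2 days in).
2065-06-01 is 27 days after the start; 27 ÷ 2 = 13 remainder 1. Last occurrence in the window: #14 on 2065-05-31.
Occurrences #2 through #14: 13 in total.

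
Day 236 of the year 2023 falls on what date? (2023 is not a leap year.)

January has 31 days (236 − 31 = 205 remain).
February has 28 days (205 − 28 = 177 remain).
March has 31 days (177 − 31 = 146 remain).
April has 30 days (146 − 30 = 116 remain).
May has 31 days (116 − 31 = 85 remain).
June has 30 days (85 − 30 = 55 remain).
July has 31 days (55 − 31 = 24 remain).
24 into August → August 24.

24 August 2023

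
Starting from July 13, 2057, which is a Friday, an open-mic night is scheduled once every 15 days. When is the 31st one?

The 31st occurrence is 30 intervals after the first: 30 × 15 = 450 days after July 13, 2057.
July has 31 days — 18 days to the end of July leaves 432.
From end of July to end of 2057 is 153 days (279 left).
January has 31 days (248 left).
February has 28 days (220 left).
March has 31 days (189 left).
April has 30 days (159 left).
May has 31 days (128 left).
June has 30 days (98 left).
July has 31 days (67 left).
August has 31 days (36 left).
September has 30 days (6 left).
6 days into October → October 6, 2058.

October 6, 2058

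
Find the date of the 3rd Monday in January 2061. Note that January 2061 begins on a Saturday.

January 2061 begins on a Saturday, so the first Monday is January 3 (2 days later).
The 3rd Monday is 2 weeks later: 3 + 14 = 17.

January 17, 2061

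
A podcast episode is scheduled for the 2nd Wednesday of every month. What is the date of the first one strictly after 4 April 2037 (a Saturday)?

April 2037 starts on a Wednesday; its first Wednesday is the 1st, so the 2nd Wednesday is the 8th — 8 April 2037.
8 April 2037 is after 4 April 2037, so that is the next one.

8 April 2037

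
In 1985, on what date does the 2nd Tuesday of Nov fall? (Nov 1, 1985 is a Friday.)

Nov 12, 1985

Nov 1985 begins on a Friday, so the first Tuesday is Nov 5 (4 days later).
The 2nd Tuesday is 1 weeks later: 5 + 7 = 12.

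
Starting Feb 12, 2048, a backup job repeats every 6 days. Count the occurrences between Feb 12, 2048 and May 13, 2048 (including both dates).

Occurrences land 6·i days after Feb 12, 2048 for i = 0, 1, 2, …
The window opens on the start date, so the first occurrence inside is #1 on Feb 12, 2048.
May 13, 2048 is 91 days after the start; 91 ÷ 6 = 15 remainder 1. Last occurrence in the window: #16 on May 12, 2048.
Occurrences #1 through #16: 16 in total.

16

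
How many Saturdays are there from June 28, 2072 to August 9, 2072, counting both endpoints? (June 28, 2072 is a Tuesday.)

June 28, 2072 is a Tuesday; the first Saturday on or after it is July 2, 2072 (4 days later).
From July 2, 2072 to August 9, 2072: 29 + 9 = 38 days (rest of July, August).
38 ÷ 7 = 5 full weeks with remainder 3, so 5 more Saturdays after the first → 6.

6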